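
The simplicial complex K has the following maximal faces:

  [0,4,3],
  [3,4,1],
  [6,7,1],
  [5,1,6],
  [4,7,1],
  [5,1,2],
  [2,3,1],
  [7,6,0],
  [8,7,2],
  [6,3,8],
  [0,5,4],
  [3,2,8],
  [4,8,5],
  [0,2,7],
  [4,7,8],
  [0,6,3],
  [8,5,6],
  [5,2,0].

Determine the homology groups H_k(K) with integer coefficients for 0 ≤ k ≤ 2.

Fix the vertex order 0 < 1 < 2 < 3 < 4 < 5 < 6 < 7 < 8 and write every simplex with vertices in increasing order. Then dim K = 2 and the simplices of K are:

  0-simplices (9): [0], [1], [2], [3], [4], [5], [6], [7], [8]
  1-simplices (27): (27 of them)
  2-simplices (18): [0,2,5], [0,2,7], [0,3,4], [0,3,6], [0,4,5], [0,6,7], [1,2,3], [1,2,5], [1,3,4], [1,4,7], [1,5,6], [1,6,7], [2,3,8], [2,7,8], [3,6,8], [4,5,8], [4,7,8], [5,6,8]

giving chain groups C_0 ≅ Z^9, C_1 ≅ Z^27, C_2 ≅ Z^18.

The boundary map ∂_1: C_1 → C_0 maps an edge to its endpoints' difference, ∂[p,q] = q − p.
The resulting 9×27 matrix has rank 8, and its Smith normal form has invariant factors (1,1,1,1,1,1,1,1).

The boundary map ∂_2: C_2 → C_1 acts by ∂[p,q,r] = [q,r] − [p,r] + [p,q]. For instance
  ∂[4,5,8] = [5,8] − [4,8] + [4,5],
  ∂[0,6,7] = [6,7] − [0,7] + [0,6].
The 27×18 boundary matrix has rank 17 and Smith normal form diag(1,1,1,1,1,1,1,1,1,1,1,1,1,1,1,1,1).

From H_k ≅ ker(∂_k) / im(∂_{k+1}) we obtain:

  H_0: rank C_0 − rank ∂_1 = 9 − 8 = 1, and the invariant factors of ∂_1 are all 1, so H_0 = Z.
  H_1: rank ker ∂_1 − rank ∂_2 = (27 − 8) − 17 = 2, and the invariant factors of ∂_2 are all 1, so H_1 = Z^2.
  H_2: rank ker ∂_2 − rank ∂_3 = (18 − 17) − 0 = 1, and there is no ∂_3, so H_2 = Z.

H_0 ≅ Z,  H_1 ≅ Z^2,  H_2 ≅ Z.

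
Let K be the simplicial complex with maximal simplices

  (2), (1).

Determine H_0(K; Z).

H_0 = Z^2.

Take the total order 1 < 2 on the vertex set. Then K (dimension 0) consists of the simplices:

  0-simplices (2): [1], [2]

so the chain groups are C_0 ≅ Z^2.

Computing H_k = (kernel of ∂_k) / (image of ∂_{k+1}):

  H_0: rank C_0 − rank ∂_1 = 2 − 0 = 2, and there is no ∂_1, so H_0 = Z^2.

(K is a triangulation of a set of 2 points.)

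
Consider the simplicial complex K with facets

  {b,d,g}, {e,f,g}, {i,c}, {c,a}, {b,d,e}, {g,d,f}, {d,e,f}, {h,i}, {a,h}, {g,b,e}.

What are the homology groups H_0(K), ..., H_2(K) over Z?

Order the vertices as a < b < c < d < e < f < g < h < i. Listing each simplex with vertices in this order, K has dimension 2 with simplices:

  0-simplices (9): a, b, c, d, e, f, g, h, i
  1-simplices (13): ac, ah, bd, be, bg, ci, de, df, dg, ef, eg, fg, hi
  2-simplices (6): bde, bdg, beg, def, dfg, efg

giving chain groups C_0 ≅ Z^9, C_1 ≅ Z^13, C_2 ≅ Z^6.

The boundary map ∂_1: C_1 → C_0 is given by ∂[p,q] = [q] − [p]. For instance
  ∂ef = f − e.
As a 9×13 matrix over Z this has rank 7, with invariant factors (1,1,1,1,1,1,1).

The boundary map ∂_2: C_2 → C_1 acts by ∂[p,q,r] = [q,r] − [p,r] + [p,q]. For instance
  ∂dfg = fg − dg + df,
  ∂bde = de − be + bd.
The 13×6 boundary matrix has rank 5 and Smith normal form diag(1,1,1,1,1).

Computing H_k = (kernel of ∂_k) / (image of ∂_{k+1}):

  H_0: rank C_0 − rank ∂_1 = 9 − 7 = 2, and the invariant factors of ∂_1 are all 1, so H_0 ≅ Z^2.
  H_1: rank ker ∂_1 − rank ∂_2 = (13 − 7) − 5 = 1, and the invariant factors of ∂_2 are all 1, so H_1 ≅ Z.
  H_2: rank ker ∂_2 − rank ∂_3 = (6 − 5) − 0 = 1, and there is no ∂_3, so H_2 ≅ Z.

H_0 = Z^2,  H_1 = Z,  H_2 = Z.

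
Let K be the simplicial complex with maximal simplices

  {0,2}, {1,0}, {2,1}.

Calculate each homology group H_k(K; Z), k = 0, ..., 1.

Order the vertices as 0 < 1 < 2. Listing each simplex with vertices in this order, K has dimension 1 with simplices:

  0-simplices (3): [0], [1], [2]
  1-simplices (3): [0,1], [0,2], [1,2]

giving chain groups C_0 ≅ Z^3, C_1 ≅ Z^3.

Boundary ∂_1: C_1 → C_0 sends each edge [p,q] (with p < q) to q − p.
The 3×3 boundary matrix has rank 2 and Smith normal form diag(1,1).

Now H_k = ker ∂_k / im ∂_{k+1}, so:

  H_0: rank C_0 − rank ∂_1 = 3 − 2 = 1, and the invariant factors of ∂_1 are all 1, so H_0 ≅ Z.
  H_1: rank ker ∂_1 − rank ∂_2 = (3 − 2) − 0 = 1, and there is no ∂_2, so H_1 ≅ Z.

As a check, the Euler characteristic is 3 − 3 = 0, which agrees with 1 − 1 = 0.

H_0 ≅ Z,  H_1 ≅ Z.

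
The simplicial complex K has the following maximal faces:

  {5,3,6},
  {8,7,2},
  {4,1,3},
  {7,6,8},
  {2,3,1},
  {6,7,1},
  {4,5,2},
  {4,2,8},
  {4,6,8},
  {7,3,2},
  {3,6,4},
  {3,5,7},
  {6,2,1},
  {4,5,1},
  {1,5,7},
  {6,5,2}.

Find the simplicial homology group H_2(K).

Order the vertices as 1 < 2 < 3 < 4 < 5 < 6 < 7 < 8. Listing each simplex with vertices in this order, K has dimension 2 with simplices:

  0-simplices (8): [1], [2], [3], [4], [5], [6], [7], [8]
  1-simplices (24): (24 of them)
  2-simplices (16): [1,2,3], [1,2,6], [1,3,4], [1,4,5], [1,5,7], [1,6,7], [2,3,7], [2,4,5], [2,4,8], [2,5,6], [2,7,8], [3,4,6], [3,5,6], [3,5,7], [4,6,8], [6,7,8]

so the chain groups are C_0 ≅ Z^8, C_1 ≅ Z^24, C_2 ≅ Z^16.

Boundary ∂_1: C_1 → C_0 maps an edge to its endpoints' difference, ∂[p,q] = q − p.
The 8×24 boundary matrix has rank 7 and Smith normal form diag(1,1,1,1,1,1,1).

The boundary map ∂_2: C_2 → C_1 sends each 2-simplex [p,q,r] to [q,r] − [p,r] + [p,q]. For instance
  ∂[1,4,5] = [4,5] − [1,5] + [1,4],
  ∂[2,5,6] = [5,6] − [2,6] + [2,5].
The resulting 24×16 matrix has rank 15, and its Smith normal form has invariant factors (1,1,1,1,1,1,1,1,1,1,1,1,1,1,1).

Computing H_k = (kernel of ∂_k) / (image of ∂_{k+1}):

  H_2: rank ker ∂_2 − rank ∂_3 = (16 − 15) − 0 = 1, and there is no ∂_3, so H_2 ≅ Z.

H_2 ≅ Z.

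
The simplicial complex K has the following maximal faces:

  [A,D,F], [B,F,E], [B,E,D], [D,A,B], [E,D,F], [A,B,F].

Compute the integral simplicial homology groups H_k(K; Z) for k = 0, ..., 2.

Fix the vertex order A < B < D < E < F and write every simplex with vertices in increasing order. Then dim K = 2 and the simplices of K are:

  0-simplices (5): A, B, D, E, F
  1-simplices (9): AB, AD, AF, BD, BE, BF, DE, DF, EF
  2-simplices (6): ABD, ABF, ADF, BDE, BEF, DEF

Hence C_0 ≅ Z^5, C_1 ≅ Z^9, C_2 ≅ Z^6.

∂_1: C_1 → C_0 is given by ∂[p,q] = [q] − [p].
The resulting 5×9 matrix has rank 4, and its Smith normal form has invariant factors (1,1,1,1).

The boundary map ∂_2: C_2 → C_1 maps a triangle to the signed sum of its edges. For instance
  ∂DEF = EF − DF + DE,
  ∂ABF = BF − AF + AB.
The resulting 9×6 matrix has rank 5, and its Smith normal form has invariant factors (1,1,1,1,1).

Computing H_k = (kernel of ∂_k) / (image of ∂_{k+1}):

  H_0: rank C_0 − rank ∂_1 = 5 − 4 = 1, and the invariant factors of ∂_1 are all 1, so H_0 = Z.
  H_1: rank ker ∂_1 − rank ∂_2 = (9 − 4) − 5 = 0, and the invariant factors of ∂_2 are all 1, so H_1 = 0.
  H_2: rank ker ∂_2 − rank ∂_3 = (6 − 5) − 0 = 1, and there is no ∂_3, so H_2 = Z.

(K is a triangulation of the 2-sphere S^2.)

H_0 ≅ Z,  H_1 = 0,  H_2 ≅ Z.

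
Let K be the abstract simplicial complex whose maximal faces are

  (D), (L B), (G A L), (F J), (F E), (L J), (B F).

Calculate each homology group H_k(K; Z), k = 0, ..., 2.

H_0 ≅ Z^2,  H_1 ≅ Z,  H_2 = 0.

Take the total order A < B < D < E < F < G < J < L on the vertex set. Then K (dimension 2) consists of the simplices:

  0-simplices (8): A, B, D, E, F, G, J, L
  1-simplices (8): AG, AL, BF, BL, EF, FJ, GL, JL
  2-simplices (1): AGL

giving chain groups C_0 ≅ Z^8, C_1 ≅ Z^8, C_2 ≅ Z^1.

Boundary ∂_1: C_1 → C_0 sends each edge [p,q] (with p < q) to q − p. For instance
  ∂EF = F − E.
This gives a 8×8 integer matrix of rank 6; reducing to Smith normal form yields diagonal entries (1,1,1,1,1,1).

∂_2: C_2 → C_1 maps a triangle to the signed sum of its edges. For instance
  ∂AGL = GL − AL + AG.
The resulting 8×1 matrix has rank 1, and its Smith normal form has invariant factors (1).

From H_k ≅ ker(∂_k) / im(∂_{k+1}) we obtain:

  H_0: rank C_0 − rank ∂_1 = 8 − 6 = 2, and the invariant factors of ∂_1 are all 1, so H_0 = Z^2.
  H_1: rank ker ∂_1 − rank ∂_2 = (8 − 6) − 1 = 1, and the invariant factors of ∂_2 are all 1, so H_1 = Z.
  H_2: rank ker ∂_2 − rank ∂_3 = (1 − 1) − 0 = 0, and there is no ∂_3, so H_2 = 0.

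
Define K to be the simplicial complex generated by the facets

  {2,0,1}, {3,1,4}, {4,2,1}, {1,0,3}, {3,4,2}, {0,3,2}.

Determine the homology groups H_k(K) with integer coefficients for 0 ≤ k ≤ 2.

Take the total order 0 < 1 < 2 < 3 < 4 on the vertex set. Then K (dimension 2) consists of the simplices:

  0-simplices (5): [0], [1], [2], [3], [4]
  1-simplices (9): [0,1], [0,2], [0,3], [1,2], [1,3], [1,4], [2,3], [2,4], [3,4]
  2-simplices (6): [0,1,2], [0,1,3], [0,2,3], [1,2,4], [1,3,4], [2,3,4]

so the chain groups are C_0 ≅ Z^5, C_1 ≅ Z^9, C_2 ≅ Z^6.

The boundary map ∂_1: C_1 → C_0 maps an edge to its endpoints' difference, ∂[p,q] = q − p. For instance
  ∂[2,3] = [3] − [2].
The resulting 5×9 matrix has rank 4, and its Smith normal form has invariant factors (1,1,1,1).

The boundary map ∂_2: C_2 → C_1 sends each 2-simplex [p,q,r] to [q,r] − [p,r] + [p,q]. For instance
  ∂[0,2,3] = [2,3] − [0,3] + [0,2],
  ∂[0,1,2] = [1,2] − [0,2] + [0,1].
As a 9×6 matrix over Z this has rank 5, with invariant factors (1,1,1,1,1).

Now H_k = ker ∂_k / im ∂_{k+1}, so:

  H_0: rank C_0 − rank ∂_1 = 5 − 4 = 1, and the invariant factors of ∂_1 are all 1, so H_0 ≅ Z.
  H_1: rank ker ∂_1 − rank ∂_2 = (9 − 4) − 5 = 0, and the invariant factors of ∂_2 are all 1, so H_1 ≅ 0.
  H_2: rank ker ∂_2 − rank ∂_3 = (6 − 5) − 0 = 1, and there is no ∂_3, so H_2 ≅ Z.

As a check, the Euler characteristic is 5 − 9 + 6 = 2, which agrees with 1 − 0 + 1 = 2.
(K is a triangulation of the 2-sphere S^2.)

H_0 ≅ Z,  H_1 = 0,  H_2 ≅ Z.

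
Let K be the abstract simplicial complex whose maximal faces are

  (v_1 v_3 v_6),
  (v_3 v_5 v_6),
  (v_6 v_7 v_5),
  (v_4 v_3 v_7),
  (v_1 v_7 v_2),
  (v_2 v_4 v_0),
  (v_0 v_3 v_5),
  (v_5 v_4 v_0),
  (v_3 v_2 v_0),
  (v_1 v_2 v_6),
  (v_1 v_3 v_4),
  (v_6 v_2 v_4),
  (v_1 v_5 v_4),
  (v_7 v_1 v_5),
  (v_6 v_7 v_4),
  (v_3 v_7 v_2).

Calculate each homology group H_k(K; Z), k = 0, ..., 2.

H_0 ≅ Z,  H_1 ≅ Z^2,  H_2 ≅ Z.

Take the total order v_0 < v_1 < v_2 < v_3 < v_4 < v_5 < v_6 < v_7 on the vertex set. Then K (dimension 2) consists of the simplices:

  0-simplices (8): [v_0], [v_1], [v_2], [v_3], [v_4], [v_5], [v_6], [v_7]
  1-simplices (24): (24 of them)
  2-simplices (16): (16 of them)

Hence C_0 ≅ Z^8, C_1 ≅ Z^24, C_2 ≅ Z^16.

Boundary ∂_1: C_1 → C_0 maps an edge to its endpoints' difference, ∂[p,q] = q − p.
The 8×24 boundary matrix has rank 7 and Smith normal form diag(1,1,1,1,1,1,1).

∂_2: C_2 → C_1 maps a triangle to the signed sum of its edges. For instance
  ∂[v_2,v_4,v_6] = [v_4,v_6] − [v_2,v_6] + [v_2,v_4],
  ∂[v_1,v_3,v_4] = [v_3,v_4] − [v_1,v_4] + [v_1,v_3].
As a 24×16 matrix over Z this has rank 15, with invariant factors (1,1,1,1,1,1,1,1,1,1,1,1,1,1,1).

Now H_k = ker ∂_k / im ∂_{k+1}, so:

  H_0: rank C_0 − rank ∂_1 = 8 − 7 = 1, and the invariant factors of ∂_1 are all 1, so H_0 = Z.
  H_1: rank ker ∂_1 − rank ∂_2 = (24 − 7) − 15 = 2, and the invariant factors of ∂_2 are all 1, so H_1 = Z^2.
  H_2: rank ker ∂_2 − rank ∂_3 = (16 − 15) − 0 = 1, and there is no ∂_3, so H_2 = Z.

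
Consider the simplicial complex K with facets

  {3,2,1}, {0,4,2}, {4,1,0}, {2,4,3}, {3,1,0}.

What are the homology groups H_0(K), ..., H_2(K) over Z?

Take the total order 0 < 1 < 2 < 3 < 4 on the vertex set. Then K (dimension 2) consists of the simplices:

  0-simplices (5): [0], [1], [2], [3], [4]
  1-simplices (10): [0,1], [0,2], [0,3], [0,4], [1,2], [1,3], [1,4], [2,3], [2,4], [3,4]
  2-simplices (5): [0,1,3], [0,1,4], [0,2,4], [1,2,3], [2,3,4]

giving chain groups C_0 ≅ Z^5, C_1 ≅ Z^10, C_2 ≅ Z^5.

Boundary ∂_1: C_1 → C_0 sends each edge [p,q] (with p < q) to q − p. For instance
  ∂[3,4] = [4] − [3].
The 5×10 boundary matrix has rank 4 and Smith normal form diag(1,1,1,1).

Boundary ∂_2: C_2 → C_1 acts by ∂[p,q,r] = [q,r] − [p,r] + [p,q]. For instance
  ∂[0,1,3] = [1,3] − [0,3] + [0,1],
  ∂[0,1,4] = [1,4] − [0,4] + [0,1].
This gives a 10×5 integer matrix of rank 5; reducing to Smith normal form yields diagonal entries (1,1,1,1,1).

From H_k ≅ ker(∂_k) / im(∂_{k+1}) we obtain:

  H_0: rank C_0 − rank ∂_1 = 5 − 4 = 1, and the invariant factors of ∂_1 are all 1, so H_0 ≅ Z.
  H_1: rank ker ∂_1 − rank ∂_2 = (10 − 4) − 5 = 1, and the invariant factors of ∂_2 are all 1, so H_1 ≅ Z.
  H_2: rank ker ∂_2 − rank ∂_3 = (5 − 5) − 0 = 0, and there is no ∂_3, so H_2 ≅ 0.

As a check, the Euler characteristic is 5 − 10 + 5 = 0, which agrees with 1 − 1 + 0 = 0.
(K is a triangulation of the Möbius band.)

H_0 ≅ Z,  H_1 ≅ Z,  H_2 = 0.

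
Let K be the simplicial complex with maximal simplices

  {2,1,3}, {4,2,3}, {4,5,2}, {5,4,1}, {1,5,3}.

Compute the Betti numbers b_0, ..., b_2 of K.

Fix the vertex order 1 < 2 < 3 < 4 < 5 and write every simplex with vertices in increasing order. Then dim K = 2 and the simplices of K are:

  0-simplices (5): [1], [2], [3], [4], [5]
  1-simplices (10): [1,2], [1,3], [1,4], [1,5], [2,3], [2,4], [2,5], [3,4], [3,5], [4,5]
  2-simplices (5): [1,2,3], [1,3,5], [1,4,5], [2,3,4], [2,4,5]

Hence C_0 ≅ Z^5, C_1 ≅ Z^10, C_2 ≅ Z^5.

∂_1: C_1 → C_0 is given by ∂[p,q] = [q] − [p]. For instance
  ∂[3,5] = [5] − [3].
The 5×10 boundary matrix has rank 4 and Smith normal form diag(1,1,1,1).

The boundary map ∂_2: C_2 → C_1 sends each 2-simplex [p,q,r] to [q,r] − [p,r] + [p,q]. For instance
  ∂[1,3,5] = [3,5] − [1,5] + [1,3],
  ∂[1,4,5] = [4,5] − [1,5] + [1,4].
This gives a 10×5 integer matrix of rank 5; reducing to Smith normal form yields diagonal entries (1,1,1,1,1).

Computing H_k = (kernel of ∂_k) / (image of ∂_{k+1}):

  H_0: rank C_0 − rank ∂_1 = 5 − 4 = 1, and the invariant factors of ∂_1 are all 1, so H_0 ≅ Z.
  H_1: rank ker ∂_1 − rank ∂_2 = (10 − 4) − 5 = 1, and the invariant factors of ∂_2 are all 1, so H_1 ≅ Z.
  H_2: rank ker ∂_2 − rank ∂_3 = (5 − 5) − 0 = 0, and there is no ∂_3, so H_2 ≅ 0.

Hence the Betti numbers are b_0 = 1, b_1 = 1, b_2 = 0.

b_0 = 1, b_1 = 1, b_2 = 0.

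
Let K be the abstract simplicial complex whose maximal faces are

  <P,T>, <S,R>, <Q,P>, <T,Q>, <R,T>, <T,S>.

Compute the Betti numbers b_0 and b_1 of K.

b_0 = 1, b_1 = 2.

K has 5 vertices, 6 edges.
rank ∂_0 = 0, rank ∂_1 = 4 ⇒ b_0 = 5 − 0 − 4 = 1; all invariant factors of ∂_1 are 1 so no torsion. So H_0 = Z.
rank ∂_1 = 4, rank ∂_2 = 0 ⇒ b_1 = 6 − 4 − 0 = 2. So H_1 = Z^2.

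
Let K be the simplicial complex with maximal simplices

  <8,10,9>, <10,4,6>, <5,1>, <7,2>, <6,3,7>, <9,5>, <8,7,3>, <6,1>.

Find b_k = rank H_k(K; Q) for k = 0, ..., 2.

b_0 = 1, b_1 = 2, b_2 = 0.

Take the total order 1 < 2 < 3 < 4 < 5 < 6 < 7 < 8 < 9 < 10 on the vertex set. Then K (dimension 2) consists of the simplices:

  0-simplices (10): [1], [2], [3], [4], [5], [6], [7], [8], [9], [10]
  1-simplices (15): [1,5], [1,6], [2,7], [3,6], [3,7], [3,8], [4,6], [4,10], [5,9], [6,7], [6,10], [7,8], [8,9], [8,10], [9,10]
  2-simplices (4): [3,6,7], [3,7,8], [4,6,10], [8,9,10]

Hence C_0 ≅ Z^10, C_1 ≅ Z^15, C_2 ≅ Z^4.

The boundary map ∂_1: C_1 → C_0 sends each edge [p,q] (with p < q) to q − p. For instance
  ∂[6,10] = [10] − [6].
The resulting 10×15 matrix has rank 9, and its Smith normal form has invariant factors (1,1,1,1,1,1,1,1,1).

The boundary map ∂_2: C_2 → C_1 acts by ∂[p,q,r] = [q,r] − [p,r] + [p,q]. For instance
  ∂[3,7,8] = [7,8] − [3,8] + [3,7],
  ∂[8,9,10] = [9,10] − [8,10] + [8,9].
As a 15×4 matrix over Z this has rank 4, with invariant factors (1,1,1,1).

From H_k ≅ ker(∂_k) / im(∂_{k+1}) we obtain:

  H_0: rank C_0 − rank ∂_1 = 10 − 9 = 1, and the invariant factors of ∂_1 are all 1, so H_0 ≅ Z.
  H_1: rank ker ∂_1 − rank ∂_2 = (15 − 9) − 4 = 2, and the invariant factors of ∂_2 are all 1, so H_1 ≅ Z^2.
  H_2: rank ker ∂_2 − rank ∂_3 = (4 − 4) − 0 = 0, and there is no ∂_3, so H_2 ≅ 0.

As a check, the Euler characteristic is 10 − 15 + 4 = -1, which agrees with 1 − 2 + 0 = -1.

Hence the Betti numbers are b_0 = 1, b_1 = 2, b_2 = 0.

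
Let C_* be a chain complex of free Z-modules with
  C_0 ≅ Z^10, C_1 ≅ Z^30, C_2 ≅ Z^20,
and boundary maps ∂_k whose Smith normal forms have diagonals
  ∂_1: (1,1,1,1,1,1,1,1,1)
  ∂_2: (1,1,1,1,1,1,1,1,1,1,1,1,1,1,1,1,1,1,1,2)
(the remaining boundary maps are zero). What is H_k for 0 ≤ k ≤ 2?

H_0: b_0 = 10 − 0 − 9 = 1; torsion from ∂_1 factors > 1: none. So H_0 = Z.
H_1: b_1 = 30 − 9 − 20 = 1; torsion from ∂_2 factors > 1: [2]. So H_1 = Z × Z/2.
H_2: b_2 = 20 − 20 − 0 = 0; torsion from ∂_3 factors > 1: none. So H_2 = 0.

H_0 = Z,  H_1 = Z × Z/2,  H_2 = 0.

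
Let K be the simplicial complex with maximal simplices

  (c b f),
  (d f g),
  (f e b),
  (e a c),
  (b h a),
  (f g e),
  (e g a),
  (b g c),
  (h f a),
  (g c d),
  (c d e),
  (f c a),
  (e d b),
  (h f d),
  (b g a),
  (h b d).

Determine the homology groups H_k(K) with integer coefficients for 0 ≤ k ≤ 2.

Fix the vertex order a < b < c < d < e < f < g < h and write every simplex with vertices in increasing order. Then dim K = 2 and the simplices of K are:

  0-simplices (8): a, b, c, d, e, f, g, h
  1-simplices (24): ab, ac, ae, af, ag, ah, bc, bd, be, bf, bg, bh, cd, ce, cf, cg, de, df, dg, dh, ef, eg, fg, fh
  2-simplices (16): abg, abh, ace, acf, aeg, afh, bcf, bcg, bde, bdh, bef, cde, cdg, dfg, dfh, efg

giving chain groups C_0 ≅ Z^8, C_1 ≅ Z^24, C_2 ≅ Z^16.

∂_1: C_1 → C_0 sends each edge [p,q] (with p < q) to q − p.
This gives a 8×24 integer matrix of rank 7; reducing to Smith normal form yields diagonal entries (1,1,1,1,1,1,1).

The boundary map ∂_2: C_2 → C_1 acts by ∂[p,q,r] = [q,r] − [p,r] + [p,q]. For instance
  ∂bef = ef − bf + be,
  ∂ace = ce − ae + ac.
This gives a 24×16 integer matrix of rank 15; reducing to Smith normal form yields diagonal entries (1,1,1,1,1,1,1,1,1,1,1,1,1,1,1).

Computing H_k = (kernel of ∂_k) / (image of ∂_{k+1}):

  H_0: rank C_0 − rank ∂_1 = 8 − 7 = 1, and the invariant factors of ∂_1 are all 1, so H_0 = Z.
  H_1: rank ker ∂_1 − rank ∂_2 = (24 − 7) − 15 = 2, and the invariant factors of ∂_2 are all 1, so H_1 = Z^2.
  H_2: rank ker ∂_2 − rank ∂_3 = (16 − 15) − 0 = 1, and there is no ∂_3, so H_2 = Z.

H_0 ≅ Z,  H_1 ≅ Z^2,  H_2 ≅ Z.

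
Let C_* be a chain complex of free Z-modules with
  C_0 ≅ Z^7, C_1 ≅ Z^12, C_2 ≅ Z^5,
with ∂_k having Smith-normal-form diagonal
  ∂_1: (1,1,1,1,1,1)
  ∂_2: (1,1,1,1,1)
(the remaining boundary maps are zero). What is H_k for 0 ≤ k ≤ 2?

H_0 = Z,  H_1 = Z,  H_2 = 0.

H_0: b_0 = 7 − 0 − 6 = 1; torsion from ∂_1 factors > 1: none. So H_0 = Z.
H_1: b_1 = 12 − 6 − 5 = 1; torsion from ∂_2 factors > 1: none. So H_1 = Z.
H_2: b_2 = 5 − 5 − 0 = 0; torsion from ∂_3 factors > 1: none. So H_2 = 0.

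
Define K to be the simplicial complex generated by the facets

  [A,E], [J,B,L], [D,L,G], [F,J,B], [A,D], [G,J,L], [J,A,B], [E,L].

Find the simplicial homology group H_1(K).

H_1 ≅ Z^2.

Order the vertices as A < B < D < E < F < G < J < L. Listing each simplex with vertices in this order, K has dimension 2 with simplices:

  0-simplices (8): A, B, D, E, F, G, J, L
  1-simplices (14): AB, AD, AE, AJ, BF, BJ, BL, DG, DL, EL, FJ, GJ, GL, JL
  2-simplices (5): ABJ, BFJ, BJL, DGL, GJL

so the chain groups are C_0 ≅ Z^8, C_1 ≅ Z^14, C_2 ≅ Z^5.

Boundary ∂_1: C_1 → C_0 maps an edge to its endpoints' difference, ∂[p,q] = q − p. For instance
  ∂BF = F − B.
As a 8×14 matrix over Z this has rank 7, with invariant factors (1,1,1,1,1,1,1).

Boundary ∂_2: C_2 → C_1 acts by ∂[p,q,r] = [q,r] − [p,r] + [p,q]. For instance
  ∂GJL = JL − GL + GJ,
  ∂BFJ = FJ − BJ + BF.
The 14×5 boundary matrix has rank 5 and Smith normal form diag(1,1,1,1,1).

Now H_k = ker ∂_k / im ∂_{k+1}, so:

  H_1: rank ker ∂_1 − rank ∂_2 = (14 − 7) − 5 = 2, and the invariant factors of ∂_2 are all 1, so H_1 = Z^2.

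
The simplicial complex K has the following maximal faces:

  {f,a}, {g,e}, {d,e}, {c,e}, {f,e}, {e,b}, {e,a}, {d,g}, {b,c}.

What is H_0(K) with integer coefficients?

K has 7 vertices, 9 edges.
rank ∂_0 = 0, rank ∂_1 = 6 ⇒ b_0 = 7 − 0 − 6 = 1; all invariant factors of ∂_1 are 1 so no torsion. So H_0 ≅ Z.

H_0 = Z.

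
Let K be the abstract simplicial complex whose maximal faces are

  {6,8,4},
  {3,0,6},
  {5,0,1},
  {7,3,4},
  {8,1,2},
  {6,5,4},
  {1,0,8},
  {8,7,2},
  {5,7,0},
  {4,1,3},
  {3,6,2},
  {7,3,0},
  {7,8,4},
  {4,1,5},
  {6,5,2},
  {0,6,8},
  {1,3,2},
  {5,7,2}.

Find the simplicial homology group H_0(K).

K has 9 vertices, 27 edges, 18 triangles.
rank ∂_0 = 0, rank ∂_1 = 8 ⇒ b_0 = 9 − 0 − 8 = 1; all invariant factors of ∂_1 are 1 so no torsion. So H_0 ≅ Z.

H_0 ≅ Z.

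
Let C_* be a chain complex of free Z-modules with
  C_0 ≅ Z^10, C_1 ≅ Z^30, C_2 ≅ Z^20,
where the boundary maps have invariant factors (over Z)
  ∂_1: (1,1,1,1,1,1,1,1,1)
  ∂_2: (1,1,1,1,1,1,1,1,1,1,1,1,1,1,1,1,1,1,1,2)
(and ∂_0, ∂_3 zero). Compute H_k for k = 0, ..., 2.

H_0: b_0 = 10 − 0 − 9 = 1; torsion from ∂_1 factors > 1: none. So H_0 = Z.
H_1: b_1 = 30 − 9 − 20 = 1; torsion from ∂_2 factors > 1: [2]. So H_1 = Z ⊕ Z/2Z.
H_2: b_2 = 20 − 20 − 0 = 0; torsion from ∂_3 factors > 1: none. So H_2 = 0.

H_0 = Z,  H_1 = Z ⊕ Z/2Z,  H_2 = 0.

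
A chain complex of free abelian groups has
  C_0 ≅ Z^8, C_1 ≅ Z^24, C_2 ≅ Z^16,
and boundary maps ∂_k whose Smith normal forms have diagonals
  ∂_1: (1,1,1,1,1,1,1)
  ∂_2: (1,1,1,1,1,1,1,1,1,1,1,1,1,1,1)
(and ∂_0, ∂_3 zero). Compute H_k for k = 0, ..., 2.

H_0 = Z,  H_1 = Z^2,  H_2 = Z.

H_0: b_0 = 8 − 0 − 7 = 1; torsion from ∂_1 factors > 1: none. So H_0 = Z.
H_1: b_1 = 24 − 7 − 15 = 2; torsion from ∂_2 factors > 1: none. So H_1 = Z^2.
H_2: b_2 = 16 − 15 − 0 = 1; torsion from ∂_3 factors > 1: none. So H_2 = Z.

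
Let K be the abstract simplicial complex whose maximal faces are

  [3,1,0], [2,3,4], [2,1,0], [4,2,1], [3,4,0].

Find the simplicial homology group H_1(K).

Fix the vertex order 0 < 1 < 2 < 3 < 4 and write every simplex with vertices in increasing order. Then dim K = 2 and the simplices of K are:

  0-simplices (5): [0], [1], [2], [3], [4]
  1-simplices (10): [0,1], [0,2], [0,3], [0,4], [1,2], [1,3], [1,4], [2,3], [2,4], [3,4]
  2-simplices (5): [0,1,2], [0,1,3], [0,3,4], [1,2,4], [2,3,4]

so the chain groups are C_0 ≅ Z^5, C_1 ≅ Z^10, C_2 ≅ Z^5.

∂_1: C_1 → C_0 sends each edge [p,q] (with p < q) to q − p. For instance
  ∂[1,4] = [4] − [1].
The resulting 5×10 matrix has rank 4, and its Smith normal form has invariant factors (1,1,1,1).

The boundary map ∂_2: C_2 → C_1 acts by ∂[p,q,r] = [q,r] − [p,r] + [p,q]. For instance
  ∂[0,1,3] = [1,3] − [0,3] + [0,1],
  ∂[2,3,4] = [3,4] − [2,4] + [2,3].
The 10×5 boundary matrix has rank 5 and Smith normal form diag(1,1,1,1,1).

From H_k ≅ ker(∂_k) / im(∂_{k+1}) we obtain:

  H_1: rank ker ∂_1 − rank ∂_2 = (10 − 4) − 5 = 1, and the invariant factors of ∂_2 are all 1, so H_1 ≅ Z.

H_1 ≅ Z.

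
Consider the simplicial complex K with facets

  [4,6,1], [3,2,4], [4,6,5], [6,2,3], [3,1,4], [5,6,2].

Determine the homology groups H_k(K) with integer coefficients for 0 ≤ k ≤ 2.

Order the vertices as 1 < 2 < 3 < 4 < 5 < 6. Listing each simplex with vertices in this order, K has dimension 2 with simplices:

  0-simplices (6): [1], [2], [3], [4], [5], [6]
  1-simplices (12): [1,3], [1,4], [1,6], [2,3], [2,4], [2,5], [2,6], [3,4], [3,6], [4,5], [4,6], [5,6]
  2-simplices (6): [1,3,4], [1,4,6], [2,3,4], [2,3,6], [2,5,6], [4,5,6]

Hence C_0 ≅ Z^6, C_1 ≅ Z^12, C_2 ≅ Z^6.

The boundary map ∂_1: C_1 → C_0 is given by ∂[p,q] = [q] − [p]. For instance
  ∂[1,4] = [4] − [1].
The 6×12 boundary matrix has rank 5 and Smith normal form diag(1,1,1,1,1).

The boundary map ∂_2: C_2 → C_1 sends each 2-simplex [p,q,r] to [q,r] − [p,r] + [p,q]. For instance
  ∂[2,3,6] = [3,6] − [2,6] + [2,3],
  ∂[1,3,4] = [3,4] − [1,4] + [1,3].
The 12×6 boundary matrix has rank 6 and Smith normal form diag(1,1,1,1,1,1).

Reading off H_k = ker ∂_k / im ∂_{k+1}:

  H_0: rank C_0 − rank ∂_1 = 6 − 5 = 1, and the invariant factors of ∂_1 are all 1, so H_0 ≅ Z.
  H_1: rank ker ∂_1 − rank ∂_2 = (12 − 5) − 6 = 1, and the invariant factors of ∂_2 are all 1, so H_1 ≅ Z.
  H_2: rank ker ∂_2 − rank ∂_3 = (6 − 6) − 0 = 0, and there is no ∂_3, so H_2 ≅ 0.

(K is a triangulation of the cylinder S^1 x I.)

H_0 ≅ Z,  H_1 ≅ Z,  H_2 = 0.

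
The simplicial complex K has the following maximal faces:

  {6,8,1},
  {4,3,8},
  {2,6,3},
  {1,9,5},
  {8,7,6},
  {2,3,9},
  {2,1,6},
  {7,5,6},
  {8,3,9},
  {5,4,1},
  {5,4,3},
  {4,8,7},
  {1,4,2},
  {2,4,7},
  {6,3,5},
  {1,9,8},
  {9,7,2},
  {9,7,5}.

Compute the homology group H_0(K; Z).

Take the total order 1 < 2 < 3 < 4 < 5 < 6 < 7 < 8 < 9 on the vertex set. Then K (dimension 2) consists of the simplices:

  0-simplices (9): [1], [2], [3], [4], [5], [6], [7], [8], [9]
  1-simplices (27): (27 of them)
  2-simplices (18): [1,2,4], [1,2,6], [1,4,5], [1,5,9], [1,6,8], [1,8,9], [2,3,6], [2,3,9], [2,4,7], [2,7,9], [3,4,5], [3,4,8], [3,5,6], [3,8,9], [4,7,8], [5,6,7], [5,7,9], [6,7,8]

giving chain groups C_0 ≅ Z^9, C_1 ≅ Z^27, C_2 ≅ Z^18.

∂_1: C_1 → C_0 maps an edge to its endpoints' difference, ∂[p,q] = q − p.
The resulting 9×27 matrix has rank 8, and its Smith normal form has invariant factors (1,1,1,1,1,1,1,1).

The boundary map ∂_2: C_2 → C_1 acts by ∂[p,q,r] = [q,r] − [p,r] + [p,q]. For instance
  ∂[6,7,8] = [7,8] − [6,8] + [6,7],
  ∂[1,4,5] = [4,5] − [1,5] + [1,4].
As a 27×18 matrix over Z this has rank 17, with invariant factors (1,1,1,1,1,1,1,1,1,1,1,1,1,1,1,1,1).

Reading off H_k = ker ∂_k / im ∂_{k+1}:

  H_0: rank C_0 − rank ∂_1 = 9 − 8 = 1, and the invariant factors of ∂_1 are all 1, so H_0 ≅ Z.

H_0 = Z.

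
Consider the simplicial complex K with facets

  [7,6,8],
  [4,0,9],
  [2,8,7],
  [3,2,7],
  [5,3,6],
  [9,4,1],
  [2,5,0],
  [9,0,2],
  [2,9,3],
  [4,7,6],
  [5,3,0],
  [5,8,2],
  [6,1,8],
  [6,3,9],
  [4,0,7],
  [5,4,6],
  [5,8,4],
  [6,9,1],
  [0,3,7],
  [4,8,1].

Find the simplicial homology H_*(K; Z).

We work with the vertex ordering 0 < 1 < 2 < 3 < 4 < 5 < 6 < 7 < 8 < 9. The simplices of K, each written with vertices in increasing order, are:

  0-simplices (10): [0], [1], [2], [3], [4], [5], [6], [7], [8], [9]
  1-simplices (30): (30 of them)
  2-simplices (20): (20 of them)

Hence C_0 ≅ Z^10, C_1 ≅ Z^30, C_2 ≅ Z^20.

Boundary ∂_1: C_1 → C_0 maps an edge to its endpoints' difference, ∂[p,q] = q − p.
The resulting 10×30 matrix has rank 9, and its Smith normal form has invariant factors (1,1,1,1,1,1,1,1,1).

∂_2: C_2 → C_1 acts by ∂[p,q,r] = [q,r] − [p,r] + [p,q]. For instance
  ∂[1,4,9] = [4,9] − [1,9] + [1,4],
  ∂[2,5,8] = [5,8] − [2,8] + [2,5].
As a 30×20 matrix over Z this has rank 20, with invariant factors (1,1,1,1,1,1,1,1,1,1,1,1,1,1,1,1,1,1,1,2).

Reading off H_k = ker ∂_k / im ∂_{k+1}:

  H_0: rank C_0 − rank ∂_1 = 10 − 9 = 1, and the invariant factors of ∂_1 are all 1, so H_0 ≅ Z.
  H_1: rank ker ∂_1 − rank ∂_2 = (30 − 9) − 20 = 1, and ∂_2 has invariant factor 2 > 1, so H_1 ≅ Z ⊕ Z/2Z.
  H_2: rank ker ∂_2 − rank ∂_3 = (20 − 20) − 0 = 0, and there is no ∂_3, so H_2 ≅ 0.

(K is a triangulation of the Klein bottle.)

H_0 = Z,  H_1 = Z ⊕ Z/2Z,  H_2 = 0.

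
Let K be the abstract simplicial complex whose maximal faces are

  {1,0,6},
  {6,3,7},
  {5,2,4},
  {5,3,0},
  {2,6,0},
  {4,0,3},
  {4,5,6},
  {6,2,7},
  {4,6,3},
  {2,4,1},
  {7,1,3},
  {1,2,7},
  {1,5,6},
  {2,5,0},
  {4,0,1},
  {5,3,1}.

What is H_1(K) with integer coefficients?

H_1 ≅ Z^2.

Fix the vertex order 0 < 1 < 2 < 3 < 4 < 5 < 6 < 7 and write every simplex with vertices in increasing order. Then dim K = 2 and the simplices of K are:

  0-simplices (8): [0], [1], [2], [3], [4], [5], [6], [7]
  1-simplices (24): (24 of them)
  2-simplices (16): [0,1,4], [0,1,6], [0,2,5], [0,2,6], [0,3,4], [0,3,5], [1,2,4], [1,2,7], [1,3,5], [1,3,7], [1,5,6], [2,4,5], [2,6,7], [3,4,6], [3,6,7], [4,5,6]

so the chain groups are C_0 ≅ Z^8, C_1 ≅ Z^24, C_2 ≅ Z^16.

Boundary ∂_1: C_1 → C_0 sends each edge [p,q] (with p < q) to q − p.
The resulting 8×24 matrix has rank 7, and its Smith normal form has invariant factors (1,1,1,1,1,1,1).

∂_2: C_2 → C_1 acts by ∂[p,q,r] = [q,r] − [p,r] + [p,q]. For instance
  ∂[1,3,5] = [3,5] − [1,5] + [1,3],
  ∂[1,3,7] = [3,7] − [1,7] + [1,3].
The 24×16 boundary matrix has rank 15 and Smith normal form diag(1,1,1,1,1,1,1,1,1,1,1,1,1,1,1).

Computing H_k = (kernel of ∂_k) / (image of ∂_{k+1}):

  H_1: rank ker ∂_1 − rank ∂_2 = (24 − 7) − 15 = 2, and the invariant factors of ∂_2 are all 1, so H_1 ≅ Z^2.

(K is a triangulation of the torus T^2.)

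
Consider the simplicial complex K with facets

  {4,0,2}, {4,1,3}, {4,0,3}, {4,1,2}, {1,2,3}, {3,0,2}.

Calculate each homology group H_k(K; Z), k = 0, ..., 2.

H_0 ≅ Z,  H_1 = 0,  H_2 ≅ Z.

Order the vertices as 0 < 1 < 2 < 3 < 4. Listing each simplex with vertices in this order, K has dimension 2 with simplices:

  0-simplices (5): [0], [1], [2], [3], [4]
  1-simplices (9): [0,2], [0,3], [0,4], [1,2], [1,3], [1,4], [2,3], [2,4], [3,4]
  2-simplices (6): [0,2,3], [0,2,4], [0,3,4], [1,2,3], [1,2,4], [1,3,4]

giving chain groups C_0 ≅ Z^5, C_1 ≅ Z^9, C_2 ≅ Z^6.

The boundary map ∂_1: C_1 → C_0 maps an edge to its endpoints' difference, ∂[p,q] = q − p. For instance
  ∂[0,4] = [4] − [0].
The resulting 5×9 matrix has rank 4, and its Smith normal form has invariant factors (1,1,1,1).

∂_2: C_2 → C_1 acts by ∂[p,q,r] = [q,r] − [p,r] + [p,q]. For instance
  ∂[1,3,4] = [3,4] − [1,4] + [1,3],
  ∂[1,2,4] = [2,4] − [1,4] + [1,2].
As a 9×6 matrix over Z this has rank 5, with invariant factors (1,1,1,1,1).

From H_k ≅ ker(∂_k) / im(∂_{k+1}) we obtain:

  H_0: rank C_0 − rank ∂_1 = 5 − 4 = 1, and the invariant factors of ∂_1 are all 1, so H_0 = Z.
  H_1: rank ker ∂_1 − rank ∂_2 = (9 − 4) − 5 = 0, and the invariant factors of ∂_2 are all 1, so H_1 = 0.
  H_2: rank ker ∂_2 − rank ∂_3 = (6 − 5) − 0 = 1, and there is no ∂_3, so H_2 = Z.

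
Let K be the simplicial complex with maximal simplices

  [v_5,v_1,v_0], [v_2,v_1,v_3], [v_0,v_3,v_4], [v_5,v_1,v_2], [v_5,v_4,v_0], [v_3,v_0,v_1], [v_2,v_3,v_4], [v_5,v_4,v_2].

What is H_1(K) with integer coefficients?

K has 6 vertices, 12 edges, 8 triangles.
rank ∂_1 = 5, rank ∂_2 = 7 ⇒ b_1 = 12 − 5 − 7 = 0; all invariant factors of ∂_2 are 1 so no torsion. So H_1 = 0.

H_1 ≅ 0.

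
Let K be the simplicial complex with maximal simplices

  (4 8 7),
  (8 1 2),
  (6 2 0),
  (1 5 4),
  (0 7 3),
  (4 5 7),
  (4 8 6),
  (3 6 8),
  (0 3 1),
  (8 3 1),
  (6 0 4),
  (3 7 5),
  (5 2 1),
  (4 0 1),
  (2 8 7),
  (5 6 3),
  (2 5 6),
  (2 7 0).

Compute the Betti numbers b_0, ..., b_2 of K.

b_0 = 1, b_1 = 2, b_2 = 1.

Fix the vertex order 0 < 1 < 2 < 3 < 4 < 5 < 6 < 7 < 8 and write every simplex with vertices in increasing order. Then dim K = 2 and the simplices of K are:

  0-simplices (9): [0], [1], [2], [3], [4], [5], [6], [7], [8]
  1-simplices (27): (27 of them)
  2-simplices (18): [0,1,3], [0,1,4], [0,2,6], [0,2,7], [0,3,7], [0,4,6], [1,2,5], [1,2,8], [1,3,8], [1,4,5], [2,5,6], [2,7,8], [3,5,6], [3,5,7], [3,6,8], [4,5,7], [4,6,8], [4,7,8]

giving chain groups C_0 ≅ Z^9, C_1 ≅ Z^27, C_2 ≅ Z^18.

∂_1: C_1 → C_0 maps an edge to its endpoints' difference, ∂[p,q] = q − p.
As a 9×27 matrix over Z this has rank 8, with invariant factors (1,1,1,1,1,1,1,1).

∂_2: C_2 → C_1 sends each 2-simplex [p,q,r] to [q,r] − [p,r] + [p,q]. For instance
  ∂[2,5,6] = [5,6] − [2,6] + [2,5],
  ∂[4,7,8] = [7,8] − [4,8] + [4,7].
The resulting 27×18 matrix has rank 17, and its Smith normal form has invariant factors (1,1,1,1,1,1,1,1,1,1,1,1,1,1,1,1,1).

From H_k ≅ ker(∂_k) / im(∂_{k+1}) we obtain:

  H_0: rank C_0 − rank ∂_1 = 9 − 8 = 1, and the invariant factors of ∂_1 are all 1, so H_0 ≅ Z.
  H_1: rank ker ∂_1 − rank ∂_2 = (27 − 8) − 17 = 2, and the invariant factors of ∂_2 are all 1, so H_1 ≅ Z^2.
  H_2: rank ker ∂_2 − rank ∂_3 = (18 − 17) − 0 = 1, and there is no ∂_3, so H_2 ≅ Z.

As a check, the Euler characteristic is 9 − 27 + 18 = 0, which agrees with 1 − 2 + 1 = 0.

Hence the Betti numbers are b_0 = 1, b_1 = 2, b_2 = 1.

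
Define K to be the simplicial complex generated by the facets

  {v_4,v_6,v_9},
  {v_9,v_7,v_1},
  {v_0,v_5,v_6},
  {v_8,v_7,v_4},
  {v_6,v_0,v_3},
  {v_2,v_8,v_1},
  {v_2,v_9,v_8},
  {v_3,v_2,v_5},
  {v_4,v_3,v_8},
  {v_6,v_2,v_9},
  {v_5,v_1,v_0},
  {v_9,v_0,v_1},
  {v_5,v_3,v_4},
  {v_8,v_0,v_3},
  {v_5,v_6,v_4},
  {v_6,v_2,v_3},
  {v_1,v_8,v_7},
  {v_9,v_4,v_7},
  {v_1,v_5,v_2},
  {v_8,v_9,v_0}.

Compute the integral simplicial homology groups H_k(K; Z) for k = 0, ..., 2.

Order the vertices as v_0 < v_1 < v_2 < v_3 < v_4 < v_5 < v_6 < v_7 < v_8 < v_9. Listing each simplex with vertices in this order, K has dimension 2 with simplices:

  0-simplices (10): [v_0], [v_1], [v_2], [v_3], [v_4], [v_5], [v_6], [v_7], [v_8], [v_9]
  1-simplices (30): (30 of them)
  2-simplices (20): (20 of them)

so the chain groups are C_0 ≅ Z^10, C_1 ≅ Z^30, C_2 ≅ Z^20.

Boundary ∂_1: C_1 → C_0 maps an edge to its endpoints' difference, ∂[p,q] = q − p. For instance
  ∂[v_2,v_8] = [v_8] − [v_2].
The 10×30 boundary matrix has rank 9 and Smith normal form diag(1,1,1,1,1,1,1,1,1).

The boundary map ∂_2: C_2 → C_1 maps a triangle to the signed sum of its edges. For instance
  ∂[v_1,v_7,v_9] = [v_7,v_9] − [v_1,v_9] + [v_1,v_7],
  ∂[v_0,v_8,v_9] = [v_8,v_9] − [v_0,v_9] + [v_0,v_8].
The resulting 30×20 matrix has rank 20, and its Smith normal form has invariant factors (1,1,1,1,1,1,1,1,1,1,1,1,1,1,1,1,1,1,1,2).

Now H_k = ker ∂_k / im ∂_{k+1}, so:

  H_0: rank C_0 − rank ∂_1 = 10 − 9 = 1, and the invariant factors of ∂_1 are all 1, so H_0 ≅ Z.
  H_1: rank ker ∂_1 − rank ∂_2 = (30 − 9) − 20 = 1, and ∂_2 has invariant factor 2 > 1, so H_1 ≅ Z ⊕ Z/2Z.
  H_2: rank ker ∂_2 − rank ∂_3 = (20 − 20) − 0 = 0, and there is no ∂_3, so H_2 ≅ 0.

H_0 = Z,  H_1 = Z ⊕ Z/2Z,  H_2 = 0.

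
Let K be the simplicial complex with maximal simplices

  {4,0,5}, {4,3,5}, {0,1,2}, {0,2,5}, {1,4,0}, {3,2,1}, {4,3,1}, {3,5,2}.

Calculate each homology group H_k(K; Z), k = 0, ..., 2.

Fix the vertex order 0 < 1 < 2 < 3 < 4 < 5 and write every simplex with vertices in increasing order. Then dim K = 2 and the simplices of K are:

  0-simplices (6): [0], [1], [2], [3], [4], [5]
  1-simplices (12): [0,1], [0,2], [0,4], [0,5], [1,2], [1,3], [1,4], [2,3], [2,5], [3,4], [3,5], [4,5]
  2-simplices (8): [0,1,2], [0,1,4], [0,2,5], [0,4,5], [1,2,3], [1,3,4], [2,3,5], [3,4,5]

so the chain groups are C_0 ≅ Z^6, C_1 ≅ Z^12, C_2 ≅ Z^8.

Boundary ∂_1: C_1 → C_0 is given by ∂[p,q] = [q] − [p].
The 6×12 boundary matrix has rank 5 and Smith normal form diag(1,1,1,1,1).

∂_2: C_2 → C_1 acts by ∂[p,q,r] = [q,r] − [p,r] + [p,q]. For instance
  ∂[0,1,2] = [1,2] − [0,2] + [0,1],
  ∂[0,2,5] = [2,5] − [0,5] + [0,2].
The resulting 12×8 matrix has rank 7, and its Smith normal form has invariant factors (1,1,1,1,1,1,1).

Reading off H_k = ker ∂_k / im ∂_{k+1}:

  H_0: rank C_0 − rank ∂_1 = 6 − 5 = 1, and the invariant factors of ∂_1 are all 1, so H_0 = Z.
  H_1: rank ker ∂_1 − rank ∂_2 = (12 − 5) − 7 = 0, and the invariant factors of ∂_2 are all 1, so H_1 = 0.
  H_2: rank ker ∂_2 − rank ∂_3 = (8 − 7) − 0 = 1, and there is no ∂_3, so H_2 = Z.

(K is a triangulation of the 2-sphere S^2.)

H_0 ≅ Z,  H_1 = 0,  H_2 ≅ Z.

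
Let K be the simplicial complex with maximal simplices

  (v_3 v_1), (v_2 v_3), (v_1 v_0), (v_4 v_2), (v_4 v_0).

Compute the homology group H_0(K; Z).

Take the total order v_0 < v_1 < v_2 < v_3 < v_4 on the vertex set. Then K (dimension 1) consists of the simplices:

  0-simplices (5): [v_0], [v_1], [v_2], [v_3], [v_4]
  1-simplices (5): [v_0,v_1], [v_0,v_4], [v_1,v_3], [v_2,v_3], [v_2,v_4]

giving chain groups C_0 ≅ Z^5, C_1 ≅ Z^5.

The boundary map ∂_1: C_1 → C_0 is given by ∂[p,q] = [q] − [p].
The 5×5 boundary matrix has rank 4 and Smith normal form diag(1,1,1,1).

Now H_k = ker ∂_k / im ∂_{k+1}, so:

  H_0: rank C_0 − rank ∂_1 = 5 − 4 = 1, and the invariant factors of ∂_1 are all 1, so H_0 ≅ Z.

(K is a triangulation of the circle S^1.)

H_0 ≅ Z.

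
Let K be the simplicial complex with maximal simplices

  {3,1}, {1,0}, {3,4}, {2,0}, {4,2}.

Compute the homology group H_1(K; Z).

H_1 = Z.

Order the vertices as 0 < 1 < 2 < 3 < 4. Listing each simplex with vertices in this order, K has dimension 1 with simplices:

  0-simplices (5): [0], [1], [2], [3], [4]
  1-simplices (5): [0,1], [0,2], [1,3], [2,4], [3,4]

giving chain groups C_0 ≅ Z^5, C_1 ≅ Z^5.

∂_1: C_1 → C_0 maps an edge to its endpoints' difference, ∂[p,q] = q − p. For instance
  ∂[0,2] = [2] − [0].
The 5×5 boundary matrix has rank 4 and Smith normal form diag(1,1,1,1).

Reading off H_k = ker ∂_k / im ∂_{k+1}:

  H_1: rank ker ∂_1 − rank ∂_2 = (5 − 4) − 0 = 1, and there is no ∂_2, so H_1 ≅ Z.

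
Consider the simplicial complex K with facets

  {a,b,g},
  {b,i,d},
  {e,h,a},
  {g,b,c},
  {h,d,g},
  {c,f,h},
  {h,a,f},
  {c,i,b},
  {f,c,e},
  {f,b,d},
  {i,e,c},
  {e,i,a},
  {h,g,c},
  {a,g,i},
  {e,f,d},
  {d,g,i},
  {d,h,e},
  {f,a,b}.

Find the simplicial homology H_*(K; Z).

Fix the vertex order a < b < c < d < e < f < g < h < i and write every simplex with vertices in increasing order. Then dim K = 2 and the simplices of K are:

  0-simplices (9): a, b, c, d, e, f, g, h, i
  1-simplices (27): ab, ae, af, ag, ah, ai, bc, bd, bf, bg, bi, ce, cf, cg, ch, ci, de, df, dg, dh, di, ef, eh, ei, fh, gh, gi
  2-simplices (18): abf, abg, aeh, aei, afh, agi, bcg, bci, bdf, bdi, cef, cei, cfh, cgh, def, deh, dgh, dgi

giving chain groups C_0 ≅ Z^9, C_1 ≅ Z^27, C_2 ≅ Z^18.

The boundary map ∂_1: C_1 → C_0 maps an edge to its endpoints' difference, ∂[p,q] = q − p.
As a 9×27 matrix over Z this has rank 8, with invariant factors (1,1,1,1,1,1,1,1).

∂_2: C_2 → C_1 acts by ∂[p,q,r] = [q,r] − [p,r] + [p,q]. For instance
  ∂cgh = gh − ch + cg,
  ∂cfh = fh − ch + cf.
As a 27×18 matrix over Z this has rank 18, with invariant factors (1,1,1,1,1,1,1,1,1,1,1,1,1,1,1,1,1,2).

Now H_k = ker ∂_k / im ∂_{k+1}, so:

  H_0: rank C_0 − rank ∂_1 = 9 − 8 = 1, and the invariant factors of ∂_1 are all 1, so H_0 = Z.
  H_1: rank ker ∂_1 − rank ∂_2 = (27 − 8) − 18 = 1, and ∂_2 has invariant factor 2 > 1, so H_1 = Z × Z/2.
  H_2: rank ker ∂_2 − rank ∂_3 = (18 − 18) − 0 = 0, and there is no ∂_3, so H_2 = 0.

As a check, the Euler characteristic is 9 − 27 + 18 = 0, which agrees with 1 − 1 + 0 = 0.

H_0 ≅ Z,  H_1 ≅ Z × Z/2,  H_2 = 0.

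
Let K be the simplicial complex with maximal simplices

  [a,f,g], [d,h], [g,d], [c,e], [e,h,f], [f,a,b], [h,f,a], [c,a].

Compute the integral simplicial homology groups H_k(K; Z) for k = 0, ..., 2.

H_0 ≅ Z,  H_1 ≅ Z^2,  H_2 = 0.

Fix the vertex order a < b < c < d < e < f < g < h and write every simplex with vertices in increasing order. Then dim K = 2 and the simplices of K are:

  0-simplices (8): a, b, c, d, e, f, g, h
  1-simplices (13): ab, ac, af, ag, ah, bf, ce, dg, dh, ef, eh, fg, fh
  2-simplices (4): abf, afg, afh, efh

Hence C_0 ≅ Z^8, C_1 ≅ Z^13, C_2 ≅ Z^4.

The boundary map ∂_1: C_1 → C_0 maps an edge to its endpoints' difference, ∂[p,q] = q − p.
This gives a 8×13 integer matrix of rank 7; reducing to Smith normal form yields diagonal entries (1,1,1,1,1,1,1).

∂_2: C_2 → C_1 acts by ∂[p,q,r] = [q,r] − [p,r] + [p,q]. For instance
  ∂afg = fg − ag + af,
  ∂efh = fh − eh + ef.
As a 13×4 matrix over Z this has rank 4, with invariant factors (1,1,1,1).

Reading off H_k = ker ∂_k / im ∂_{k+1}:

  H_0: rank C_0 − rank ∂_1 = 8 − 7 = 1, and the invariant factors of ∂_1 are all 1, so H_0 ≅ Z.
  H_1: rank ker ∂_1 − rank ∂_2 = (13 − 7) − 4 = 2, and the invariant factors of ∂_2 are all 1, so H_1 ≅ Z^2.
  H_2: rank ker ∂_2 − rank ∂_3 = (4 − 4) − 0 = 0, and there is no ∂_3, so H_2 ≅ 0.

As a check, the Euler characteristic is 8 − 13 + 4 = -1, which agrees with 1 − 2 + 0 = -1.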